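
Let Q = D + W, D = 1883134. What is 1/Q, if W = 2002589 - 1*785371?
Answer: 1/3100352 ≈ 3.2254e-7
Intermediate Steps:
W = 1217218 (W = 2002589 - 785371 = 1217218)
Q = 3100352 (Q = 1883134 + 1217218 = 3100352)
1/Q = 1/3100352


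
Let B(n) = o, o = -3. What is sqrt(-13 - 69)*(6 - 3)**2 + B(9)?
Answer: -3 + 9*I*sqrt(82) ≈ -3.0 + 81.498*I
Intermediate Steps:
B(n) = -3
sqrt(-13 - 69)*(6 - 3)**2 + B(9) = sqrt(-13 - 69)*(6 - 3)**2 - 3 = sqrt(-82)*3**2 - 3 = (I*sqrt(82))*9 - 3 = 9*I*sqrt(82) - 3 = -3 + 9*I*sqrt(82)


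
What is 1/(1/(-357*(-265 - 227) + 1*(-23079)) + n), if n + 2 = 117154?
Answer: 152565/17873294881 ≈ 8.5359e-6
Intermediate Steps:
n = 117152 (n = -2 + 117154 = 117152)
1/(1/(-357*(-265 - 227) + 1*(-23079)) + n) = 1/(1/(-357*(-265 - 227) + 1*(-23079)) + 117152) = 1/(1/(-357*(-492) - 23079) + 117152) = 1/(1/(175644 - 23079) + 117152) = 1/(1/152565 + 117152) = 1/(17873294881/152565) = 152565/17873294881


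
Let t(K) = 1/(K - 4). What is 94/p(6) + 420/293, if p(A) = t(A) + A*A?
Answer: 85744/21389 ≈ 4.0088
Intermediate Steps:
t(K) = 1/(-4 + K)
p(A) = A² + 1/(-4 + A) (p(A) = 1/(-4 + A) + A*A = 1/(-4 + A) + A² = A² + 1/(-4 + A))
94/p(6) + 420/293 = 94/(((1 + 6²*(-4 + 6))/(-4 + 6))) + 420/293 = 94/(((1 + 36*2)/2)) + 420*(1/293) = 94/(((1 + 72)/2)) + 420/293 = 94/(((½)*73)) + 420/293 = 94/(73/2) + 420/293 = 94*(2/73) + 420/293 = 188/73 + 420/293 = 85744/21389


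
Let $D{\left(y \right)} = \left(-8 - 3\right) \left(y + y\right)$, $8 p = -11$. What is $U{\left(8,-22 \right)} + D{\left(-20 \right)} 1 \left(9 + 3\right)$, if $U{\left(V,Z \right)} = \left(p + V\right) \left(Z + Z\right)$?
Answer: $\frac{9977}{2} \approx 4988.5$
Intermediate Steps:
$p = - \frac{11}{8}$ ($p = \frac{1}{8} \left(-11\right) = - \frac{11}{8} \approx -1.375$)
$D{\left(y \right)} = - 22 y$ ($D{\left(y \right)} = - 11 \cdot 2 y = - 22 y$)
$U{\left(V,Z \right)} = 2 Z \left(- \frac{11}{8} + V\right)$ ($U{\left(V,Z \right)} = \left(- \frac{11}{8} + V\right) \left(Z + Z\right) = \left(- \frac{11}{8} + V\right) 2 Z = 2 Z \left(- \frac{11}{8} + V\right)$)
$U{\left(8,-22 \right)} + D{\left(-20 \right)} 1 \left(9 + 3\right) = \frac{1}{4} \left(-22\right) \left(-11 + 8 \cdot 8\right) + \left(-22\right) \left(-20\right) 1 \left(9 + 3\right) = \frac{1}{4} \left(-22\right) \left(-11 + 64\right) + 440 \cdot 1 \cdot 12 = \frac{1}{4} \left(-22\right) 53 + 440 \cdot 12 = - \frac{583}{2} + 5280 = \frac{9977}{2}$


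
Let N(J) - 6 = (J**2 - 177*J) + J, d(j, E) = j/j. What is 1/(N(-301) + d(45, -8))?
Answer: 1/143584 ≈ 6.9646e-6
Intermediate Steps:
d(j, E) = 1
N(J) = 6 + J**2 - 176*J (N(J) = 6 + ((J**2 - 177*J) + J) = 6 + (J**2 - 176*J) = 6 + J**2 - 176*J)
1/(N(-301) + d(45, -8)) = 1/((6 + (-301)**2 - 176*(-301)) + 1) = 1/((6 + 90601 + 52976) + 1) = 1/(143583 + 1) = 1/143584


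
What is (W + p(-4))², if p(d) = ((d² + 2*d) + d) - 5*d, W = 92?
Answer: 13456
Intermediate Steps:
p(d) = d² - 2*d (p(d) = (d² + 3*d) - 5*d = d² - 2*d)
(W + p(-4))² = (92 - 4*(-2 - 4))² = (92 - 4*(-6))² = (92 + 24)² = 116² = 13456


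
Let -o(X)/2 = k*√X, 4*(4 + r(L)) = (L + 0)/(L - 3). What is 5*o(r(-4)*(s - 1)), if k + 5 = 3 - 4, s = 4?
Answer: 540*I*√7/7 ≈ 204.1*I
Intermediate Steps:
r(L) = -4 + L/(4*(-3 + L)) (r(L) = -4 + ((L + 0)/(L - 3))/4 = -4 + (L/(-3 + L))/4 = -4 + L/(4*(-3 + L)))
k = -6 (k = -5 + (3 - 4) = -5 - 1 = -6)
o(X) = 12*√X (o(X) = -(-12)*√X = 12*√X)
5*o(r(-4)*(s - 1)) = 5*(12*√((3*(16 - 5*(-4))/(4*(-3 - 4)))*(4 - 1))) = 5*(12*√(((¾)*(16 + 20)/(-7))*3)) = 5*(12*√(((¾)*(-⅐)*36)*3)) = 5*(12*√(-27/7*3)) = 5*(12*√(-81/7)) = 5*(12*(9*I*√7/7)) = 5*(108*I*√7/7) = 540*I*√7/7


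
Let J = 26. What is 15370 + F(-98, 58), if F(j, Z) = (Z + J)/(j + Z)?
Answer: 153679/10 ≈ 15368.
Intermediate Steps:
F(j, Z) = (26 + Z)/(Z + j) (F(j, Z) = (Z + 26)/(j + Z) = (26 + Z)/(Z + j))
15370 + F(-98, 58) = 15370 + (26 + 58)/(58 - 98) = 15370 + 84/(-40) = 15370 - 1/40*84 = 15370 - 21/10 = 153679/10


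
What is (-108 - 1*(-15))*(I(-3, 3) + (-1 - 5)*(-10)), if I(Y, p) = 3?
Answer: -5859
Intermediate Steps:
(-108 - 1*(-15))*(I(-3, 3) + (-1 - 5)*(-10)) = (-108 - 1*(-15))*(3 + (-1 - 5)*(-10)) = (-108 + 15)*(3 - 6*(-10)) = -93*(3 + 60) = -93*63 = -5859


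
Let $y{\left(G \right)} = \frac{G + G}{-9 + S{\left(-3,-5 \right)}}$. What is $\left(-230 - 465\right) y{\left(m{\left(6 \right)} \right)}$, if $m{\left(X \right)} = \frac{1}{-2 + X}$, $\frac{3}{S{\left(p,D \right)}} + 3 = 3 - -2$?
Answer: $\frac{139}{3} \approx 46.333$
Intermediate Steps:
$S{\left(p,D \right)} = \frac{3}{2}$ ($S{\left(p,D \right)} = \frac{3}{-3 + \left(3 - -2\right)} = \frac{3}{-3 + \left(3 + 2\right)} = \frac{3}{-3 + 5} = \frac{3}{2}$)
$y{\left(G \right)} = - \frac{4 G}{15}$ ($y{\left(G \right)} = \frac{G + G}{-9 + \frac{3}{2}} = \frac{2 G}{- \frac{15}{2}} = 2 G \left(- \frac{2}{15}\right) = - \frac{4 G}{15}$)
$\left(-230 - 465\right) y{\left(m{\left(6 \right)} \right)} = \left(-230 - 465\right) \left(- \frac{4}{15 \left(-2 + 6\right)}\right) = - 695 \left(- \frac{4}{15 \cdot 4}\right) = - 695 \left(\left(- \frac{4}{15}\right) \frac{1}{4}\right) = \left(-695\right) \left(- \frac{1}{15}\right) = \frac{139}{3}$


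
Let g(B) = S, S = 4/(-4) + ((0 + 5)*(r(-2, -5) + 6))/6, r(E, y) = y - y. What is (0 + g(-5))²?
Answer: 16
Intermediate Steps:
r(E, y) = 0
S = 4 (S = 4/(-4) + ((0 + 5)*(0 + 6))/6 = 4*(-¼) + (5*6)*(⅙) = -1 + 30*(⅙) = -1 + 5 = 4)
g(B) = 4
(0 + g(-5))² = (0 + 4)² = 4² = 16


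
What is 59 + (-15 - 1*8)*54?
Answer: -1183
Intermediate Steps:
59 + (-15 - 1*8)*54 = 59 + (-15 - 8)*54 = 59 - 23*54 = 59 - 1242 = -1183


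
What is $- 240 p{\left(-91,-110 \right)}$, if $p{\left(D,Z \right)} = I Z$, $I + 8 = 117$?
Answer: $2877600$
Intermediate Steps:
$I = 109$ ($I = -8 + 117 = 109$)
$p{\left(D,Z \right)} = 109 Z$
$- 240 p{\left(-91,-110 \right)} = - 240 \cdot 109 \left(-110\right) = \left(-240\right) \left(-11990\right) = 2877600$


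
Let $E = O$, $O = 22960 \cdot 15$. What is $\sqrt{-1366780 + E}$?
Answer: $2 i \sqrt{255595} \approx 1011.1 i$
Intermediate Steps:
$O = 344400$
$E = 344400$
$\sqrt{-1366780 + E} = \sqrt{-1366780 + 344400} = \sqrt{-1022380} = 2 i \sqrt{255595}$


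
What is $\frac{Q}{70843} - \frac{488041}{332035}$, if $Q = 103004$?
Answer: $- \frac{373355423}{23522355505} \approx -0.015872$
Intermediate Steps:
$\frac{Q}{70843} - \frac{488041}{332035} = \frac{103004}{70843} - \frac{488041}{332035} = - \frac{373355423}{23522355505}$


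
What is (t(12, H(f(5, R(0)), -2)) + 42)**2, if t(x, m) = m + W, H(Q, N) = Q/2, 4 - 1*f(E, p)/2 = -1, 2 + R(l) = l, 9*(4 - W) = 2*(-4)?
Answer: 218089/81 ≈ 2692.5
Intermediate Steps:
W = 44/9 (W = 4 - 2*(-4)/9 = 4 - 1/9*(-8) = 4 + 8/9 = 44/9 ≈ 4.8889)
R(l) = -2 + l
f(E, p) = 10 (f(E, p) = 8 - 2*(-1) = 8 + 2 = 10)
H(Q, N) = Q/2 (H(Q, N) = Q*(1/2) = Q/2)
t(x, m) = 44/9 + m (t(x, m) = m + 44/9 = 44/9 + m)
(t(12, H(f(5, R(0)), -2)) + 42)**2 = ((44/9 + (1/2)*10) + 42)**2 = ((44/9 + 5) + 42)**2 = (89/9 + 42)**2 = (467/9)**2 = 218089/81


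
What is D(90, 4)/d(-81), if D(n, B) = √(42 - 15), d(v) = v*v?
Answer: √3/2187 ≈ 0.00079198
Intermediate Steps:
d(v) = v²
D(n, B) = 3*√3 (D(n, B) = √27 = 3*√3)
D(90, 4)/d(-81) = (3*√3)/((-81)²) = (3*√3)/6561 = (3*√3)*(1/6561) = √3/2187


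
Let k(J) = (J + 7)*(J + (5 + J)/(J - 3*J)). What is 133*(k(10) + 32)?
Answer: 100681/4 ≈ 25170.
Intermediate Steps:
k(J) = (7 + J)*(J - (5 + J)/(2*J)) (k(J) = (7 + J)*(J + (5 + J)/((-2*J))) = (7 + J)*(J + (5 + J)*(-1/(2*J))) = (7 + J)*(J - (5 + J)/(2*J)))
133*(k(10) + 32) = 133*((-6 + 10² - 35/2/10 + (13/2)*10) + 32) = 133*((-6 + 100 - 35/2*⅒ + 65) + 32) = 133*((-6 + 100 - 7/4 + 65) + 32) = 133*(629/4 + 32) = 133*(757/4) = 100681/4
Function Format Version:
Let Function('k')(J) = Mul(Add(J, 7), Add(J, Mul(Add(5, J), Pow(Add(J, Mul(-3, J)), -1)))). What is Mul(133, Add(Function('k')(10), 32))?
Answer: Rational(100681, 4) ≈ 25170.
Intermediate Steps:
Function('k')(J) = Mul(Add(7, J), Add(J, Mul(Rational(-1, 2), Pow(J, -1), Add(5, J)))) (Function('k')(J) = Mul(Add(7, J), Add(J, Mul(Add(5, J), Pow(Mul(-2, J), -1)))) = Mul(Add(7, J), Add(J, Mul(Add(5, J), Mul(Rational(-1, 2), Pow(J, -1))))) = Mul(Add(7, J), Add(J, Mul(Rational(-1, 2), Pow(J, -1), Add(5, J)))))
Mul(133, Add(Function('k')(10), 32)) = Mul(133, Add(Add(-6, Pow(10, 2), Mul(Rational(-35, 2), Pow(10, -1)), Mul(Rational(13, 2), 10)), 32)) = Mul(133, Add(Add(-6, 100, Mul(Rational(-35, 2), Rational(1, 10)), 65), 32)) = Mul(133, Add(Add(-6, 100, Rational(-7, 4), 65), 32)) = Mul(133, Add(Rational(629, 4), 32)) = Mul(133, Rational(757, 4)) = Rational(100681, 4)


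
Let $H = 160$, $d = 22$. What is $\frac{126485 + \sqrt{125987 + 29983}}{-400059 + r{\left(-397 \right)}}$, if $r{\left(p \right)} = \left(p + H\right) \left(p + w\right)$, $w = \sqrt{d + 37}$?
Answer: $- \frac{12900205150}{31204775643} - \frac{101990 \sqrt{17330}}{10401591881} + \frac{79 \sqrt{1022470}}{10401591881} + \frac{9992315 \sqrt{59}}{31204775643} \approx -0.41223$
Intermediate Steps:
$w = \sqrt{59}$ ($w = \sqrt{22 + 37} = \sqrt{59} \approx 7.6811$)
$r{\left(p \right)} = \left(160 + p\right) \left(p + \sqrt{59}\right)$ ($r{\left(p \right)} = \left(p + 160\right) \left(p + \sqrt{59}\right) = \left(160 + p\right) \left(p + \sqrt{59}\right)$)
$\frac{126485 + \sqrt{125987 + 29983}}{-400059 + r{\left(-397 \right)}} = \frac{126485 + \sqrt{125987 + 29983}}{-400059 + \left(\left(-397\right)^{2} + 160 \left(-397\right) + 160 \sqrt{59} - 397 \sqrt{59}\right)} = \frac{126485 + \sqrt{155970}}{-400059 + \left(157609 - 63520 + 160 \sqrt{59} - 397 \sqrt{59}\right)} = \frac{126485 + 3 \sqrt{17330}}{-400059 + \left(94089 - 237 \sqrt{59}\right)} = \frac{126485 + 3 \sqrt{17330}}{-305970 - 237 \sqrt{59}}$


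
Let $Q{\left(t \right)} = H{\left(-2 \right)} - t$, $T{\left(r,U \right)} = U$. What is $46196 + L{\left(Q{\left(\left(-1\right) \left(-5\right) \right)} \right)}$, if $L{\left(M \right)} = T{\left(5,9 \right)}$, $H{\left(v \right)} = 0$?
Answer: $46205$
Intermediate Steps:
$Q{\left(t \right)} = - t$ ($Q{\left(t \right)} = 0 - t = - t$)
$L{\left(M \right)} = 9$
$46196 + L{\left(Q{\left(\left(-1\right) \left(-5\right) \right)} \right)} = 46196 + 9 = 46205$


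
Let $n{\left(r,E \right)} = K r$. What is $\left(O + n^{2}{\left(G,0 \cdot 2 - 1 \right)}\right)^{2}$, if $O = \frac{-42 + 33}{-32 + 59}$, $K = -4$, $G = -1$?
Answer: $\frac{2209}{9} \approx 245.44$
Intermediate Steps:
$n{\left(r,E \right)} = - 4 r$
$O = - \frac{1}{3}$ ($O = - \frac{9}{27} = \left(-9\right) \frac{1}{27} = - \frac{1}{3} \approx -0.33333$)
$\left(O + n^{2}{\left(G,0 \cdot 2 - 1 \right)}\right)^{2} = \left(- \frac{1}{3} + \left(\left(-4\right) \left(-1\right)\right)^{2}\right)^{2} = \left(- \frac{1}{3} + 4^{2}\right)^{2} = \left(- \frac{1}{3} + 16\right)^{2} = \left(\frac{47}{3}\right)^{2} = \frac{2209}{9}$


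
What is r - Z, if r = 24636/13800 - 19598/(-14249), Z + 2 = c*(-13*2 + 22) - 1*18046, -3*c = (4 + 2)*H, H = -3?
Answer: 296185908097/16386350 ≈ 18075.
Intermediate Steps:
c = 6 (c = -(4 + 2)*(-3)/3 = -2*(-3) = -1/3*(-18) = 6)
Z = -18072 (Z = -2 + (6*(-13*2 + 22) - 1*18046) = -2 + (6*(-26 + 22) - 18046) = -2 + (6*(-4) - 18046) = -2 + (-24 - 18046) = -2 - 18070 = -18072)
r = 51790897/16386350 (r = 24636*(1/13800) - 19598*(-1/14249) = 2053/1150 + 19598/14249 = 51790897/16386350 ≈ 3.1606)
r - Z = 51790897/16386350 - 1*(-18072) = 51790897/16386350 + 18072 = 296185908097/16386350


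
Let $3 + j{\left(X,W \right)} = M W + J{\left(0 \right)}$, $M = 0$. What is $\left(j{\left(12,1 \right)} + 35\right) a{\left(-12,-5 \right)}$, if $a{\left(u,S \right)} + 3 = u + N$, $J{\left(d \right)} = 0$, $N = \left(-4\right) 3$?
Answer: $-864$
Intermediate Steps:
$N = -12$
$j{\left(X,W \right)} = -3$ ($j{\left(X,W \right)} = -3 + \left(0 W + 0\right) = -3 + \left(0 + 0\right) = -3 + 0 = -3$)
$a{\left(u,S \right)} = -15 + u$ ($a{\left(u,S \right)} = -3 + \left(u - 12\right) = -3 + \left(-12 + u\right) = -15 + u$)
$\left(j{\left(12,1 \right)} + 35\right) a{\left(-12,-5 \right)} = \left(-3 + 35\right) \left(-15 - 12\right) = 32 \left(-27\right) = -864$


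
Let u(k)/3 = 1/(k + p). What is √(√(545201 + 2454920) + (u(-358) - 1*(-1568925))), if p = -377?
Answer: √(1921933120 + 1225*√3000121)/35 ≈ 1253.3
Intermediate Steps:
u(k) = 3/(-377 + k) (u(k) = 3/(k - 377) = 3/(-377 + k))
√(√(545201 + 2454920) + (u(-358) - 1*(-1568925))) = √(√(545201 + 2454920) + (3/(-377 - 358) - 1*(-1568925))) = √(√3000121 + (3/(-735) + 1568925)) = √(√3000121 + (3*(-1/735) + 1568925)) = √(√3000121 + (-1/245 + 1568925)) = √(√3000121 + 384386624/245) = √(384386624/245 + √3000121)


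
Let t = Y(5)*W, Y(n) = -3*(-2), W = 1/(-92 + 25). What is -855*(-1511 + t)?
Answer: 86562765/67 ≈ 1.2920e+6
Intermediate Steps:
W = -1/67 (W = 1/(-67) = -1/67 ≈ -0.014925)
Y(n) = 6
t = -6/67 (t = 6*(-1/67) = -6/67 ≈ -0.089552)
-855*(-1511 + t) = -855*(-1511 - 6/67) = -855*(-101243/67) = 86562765/67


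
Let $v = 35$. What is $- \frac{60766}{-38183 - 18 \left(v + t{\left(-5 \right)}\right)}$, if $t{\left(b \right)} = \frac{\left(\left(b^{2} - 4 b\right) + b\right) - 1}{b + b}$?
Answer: $\frac{151915}{96857} \approx 1.5684$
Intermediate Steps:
$t{\left(b \right)} = \frac{-1 + b^{2} - 3 b}{2 b}$ ($t{\left(b \right)} = \frac{\left(b^{2} - 3 b\right) - 1}{2 b} = \left(-1 + b^{2} - 3 b\right) \frac{1}{2 b} = \frac{-1 + b^{2} - 3 b}{2 b}$)
$- \frac{60766}{-38183 - 18 \left(v + t{\left(-5 \right)}\right)} = - \frac{60766}{-38183 - 18 \left(35 + \frac{-1 - 5 \left(-3 - 5\right)}{2 \left(-5\right)}\right)} = - \frac{60766}{-38183 - 18 \left(35 + \frac{1}{2} \left(- \frac{1}{5}\right) \left(-1 - -40\right)\right)} = - \frac{60766}{-38183 - 18 \left(35 + \frac{1}{2} \left(- \frac{1}{5}\right) \left(-1 + 40\right)\right)} = - \frac{60766}{-38183 - 18 \left(35 + \frac{1}{2} \left(- \frac{1}{5}\right) 39\right)} = - \frac{60766}{-38183 - 18 \left(35 - \frac{39}{10}\right)} = - \frac{60766}{-38183 - 18 \cdot \frac{311}{10}} = - \frac{60766}{-38183 - \frac{2799}{5}} = - \frac{60766}{- \frac{193714}{5}} = \left(-60766\right) \left(- \frac{5}{193714}\right) = \frac{151915}{96857}$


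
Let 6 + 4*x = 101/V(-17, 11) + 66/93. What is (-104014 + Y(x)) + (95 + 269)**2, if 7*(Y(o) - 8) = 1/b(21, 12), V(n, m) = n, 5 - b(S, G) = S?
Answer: 3190879/112 ≈ 28490.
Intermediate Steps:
b(S, G) = 5 - S
x = -5919/2108 (x = -3/2 + (101/(-17) + 66/93)/4 = -3/2 + (101*(-1/17) + 66*(1/93))/4 = -3/2 + (-101/17 + 22/31)/4 = -3/2 + (1/4)*(-2757/527) = -3/2 - 2757/2108 = -5919/2108 ≈ -2.8079)
Y(o) = 895/112 (Y(o) = 8 + 1/(7*(5 - 1*21)) = 8 + 1/(7*(5 - 21)) = 8 + (1/7)/(-16) = 8 + (1/7)*(-1/16) = 8 - 1/112 = 895/112)
(-104014 + Y(x)) + (95 + 269)**2 = (-104014 + 895/112) + (95 + 269)**2 = -11648673/112 + 364**2 = -11648673/112 + 132496 = 3190879/112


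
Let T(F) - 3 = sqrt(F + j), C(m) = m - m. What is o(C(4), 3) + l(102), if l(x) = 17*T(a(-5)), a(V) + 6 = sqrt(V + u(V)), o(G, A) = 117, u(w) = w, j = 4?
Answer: 168 + 17*sqrt(-2 + I*sqrt(10)) ≈ 183.86 + 28.804*I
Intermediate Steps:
C(m) = 0
a(V) = -6 + sqrt(2)*sqrt(V) (a(V) = -6 + sqrt(V + V) = -6 + sqrt(2*V) = -6 + sqrt(2)*sqrt(V))
T(F) = 3 + sqrt(4 + F) (T(F) = 3 + sqrt(F + 4) = 3 + sqrt(4 + F))
l(x) = 51 + 17*sqrt(-2 + I*sqrt(10)) (l(x) = 17*(3 + sqrt(4 + (-6 + sqrt(2)*sqrt(-5)))) = 17*(3 + sqrt(4 + (-6 + sqrt(2)*(I*sqrt(5))))) = 17*(3 + sqrt(4 + (-6 + I*sqrt(10)))) = 17*(3 + sqrt(-2 + I*sqrt(10))) = 51 + 17*sqrt(-2 + I*sqrt(10)))
o(C(4), 3) + l(102) = 117 + (51 + 17*sqrt(-2 + I*sqrt(10))) = 168 + 17*sqrt(-2 + I*sqrt(10))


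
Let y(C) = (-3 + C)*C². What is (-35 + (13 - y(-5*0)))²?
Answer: 484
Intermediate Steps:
y(C) = C²*(-3 + C)
(-35 + (13 - y(-5*0)))² = (-35 + (13 - (-5*0)²*(-3 - 5*0)))² = (-35 + (13 - 0²*(-3 + 0)))² = (-35 + (13 - 0*(-3)))² = (-35 + (13 - 1*0))² = (-35 + (13 + 0))² = (-35 + 13)² = (-22)² = 484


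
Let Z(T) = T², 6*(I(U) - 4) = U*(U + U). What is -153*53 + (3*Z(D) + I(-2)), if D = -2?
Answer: -24275/3 ≈ -8091.7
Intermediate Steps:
I(U) = 4 + U²/3 (I(U) = 4 + (U*(U + U))/6 = 4 + (U*(2*U))/6 = 4 + (2*U²)/6 = 4 + U²/3)
-153*53 + (3*Z(D) + I(-2)) = -153*53 + (3*(-2)² + (4 + (⅓)*(-2)²)) = -8109 + (3*4 + (4 + (⅓)*4)) = -8109 + (12 + (4 + 4/3)) = -8109 + (12 + 16/3) = -8109 + 52/3 = -24275/3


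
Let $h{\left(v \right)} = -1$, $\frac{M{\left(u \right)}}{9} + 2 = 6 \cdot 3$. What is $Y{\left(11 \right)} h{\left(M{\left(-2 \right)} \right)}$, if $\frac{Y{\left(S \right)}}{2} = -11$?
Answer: $22$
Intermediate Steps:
$M{\left(u \right)} = 144$ ($M{\left(u \right)} = -18 + 9 \cdot 6 \cdot 3 = -18 + 9 \cdot 18 = -18 + 162 = 144$)
$Y{\left(S \right)} = -22$ ($Y{\left(S \right)} = 2 \left(-11\right) = -22$)
$Y{\left(11 \right)} h{\left(M{\left(-2 \right)} \right)} = \left(-22\right) \left(-1\right) = 22$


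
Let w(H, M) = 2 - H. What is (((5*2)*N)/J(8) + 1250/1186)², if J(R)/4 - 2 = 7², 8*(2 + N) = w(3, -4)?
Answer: 730891225/810199296 ≈ 0.90211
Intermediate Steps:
N = -17/8 (N = -2 + (2 - 1*3)/8 = -2 + (2 - 3)/8 = -2 + (⅛)*(-1) = -2 - ⅛ = -17/8 ≈ -2.1250)
J(R) = 204 (J(R) = 8 + 4*7² = 8 + 4*49 = 8 + 196 = 204)
(((5*2)*N)/J(8) + 1250/1186)² = (((5*2)*(-17/8))/204 + 1250/1186)² = ((10*(-17/8))*(1/204) + 1250*(1/1186))² = (-85/4*1/204 + 625/593)² = (-5/48 + 625/593)² = (27035/28464)² = 730891225/810199296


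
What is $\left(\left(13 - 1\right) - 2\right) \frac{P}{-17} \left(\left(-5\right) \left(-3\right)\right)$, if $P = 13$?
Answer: $- \frac{1950}{17} \approx -114.71$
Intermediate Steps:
$\left(\left(13 - 1\right) - 2\right) \frac{P}{-17} \left(\left(-5\right) \left(-3\right)\right) = \left(\left(13 - 1\right) - 2\right) \frac{13}{-17} \left(\left(-5\right) \left(-3\right)\right) = \left(12 - 2\right) 13 \left(- \frac{1}{17}\right) 15 = 10 \left(- \frac{13}{17}\right) 15 = \left(- \frac{130}{17}\right) 15 = - \frac{1950}{17}$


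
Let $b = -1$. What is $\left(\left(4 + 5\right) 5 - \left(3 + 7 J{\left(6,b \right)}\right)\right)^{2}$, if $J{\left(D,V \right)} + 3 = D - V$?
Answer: $196$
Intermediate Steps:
$J{\left(D,V \right)} = -3 + D - V$ ($J{\left(D,V \right)} = -3 + \left(D - V\right) = -3 + D - V$)
$\left(\left(4 + 5\right) 5 - \left(3 + 7 J{\left(6,b \right)}\right)\right)^{2} = \left(\left(4 + 5\right) 5 - \left(3 + 7 \left(-3 + 6 - -1\right)\right)\right)^{2} = \left(9 \cdot 5 - \left(3 + 7 \left(-3 + 6 + 1\right)\right)\right)^{2} = \left(45 - 31\right)^{2} = 14^{2} = 196$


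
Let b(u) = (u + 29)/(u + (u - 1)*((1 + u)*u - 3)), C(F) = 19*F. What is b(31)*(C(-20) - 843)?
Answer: -73380/29701 ≈ -2.4706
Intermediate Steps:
b(u) = (29 + u)/(u + (-1 + u)*(-3 + u*(1 + u))) (b(u) = (29 + u)/(u + (-1 + u)*(u*(1 + u) - 3)) = (29 + u)/(u + (-1 + u)*(-3 + u*(1 + u))))
b(31)*(C(-20) - 843) = ((29 + 31)/(3 + 31³ - 3*31))*(19*(-20) - 843) = (60/(3 + 29791 - 93))*(-380 - 843) = (60/29701)*(-1223) = -73380/29701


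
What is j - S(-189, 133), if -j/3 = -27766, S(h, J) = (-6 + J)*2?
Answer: 83044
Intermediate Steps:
S(h, J) = -12 + 2*J
j = 83298 (j = -3*(-27766) = 83298)
j - S(-189, 133) = 83298 - (-12 + 2*133) = 83298 - (-12 + 266) = 83298 - 1*254 = 83298 - 254 = 83044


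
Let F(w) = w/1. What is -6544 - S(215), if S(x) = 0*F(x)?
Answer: -6544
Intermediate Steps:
F(w) = w (F(w) = w*1 = w)
S(x) = 0 (S(x) = 0*x = 0)
-6544 - S(215) = -6544 - 1*0 = -6544 + 0 = -6544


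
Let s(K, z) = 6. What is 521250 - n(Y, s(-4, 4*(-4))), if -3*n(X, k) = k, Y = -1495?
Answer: 521252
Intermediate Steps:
n(X, k) = -k/3
521250 - n(Y, s(-4, 4*(-4))) = 521250 - (-1)*6/3 = 521250 - 1*(-2) = 521250 + 2 = 521252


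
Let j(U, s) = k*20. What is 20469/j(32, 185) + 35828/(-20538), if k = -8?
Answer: -213062401/1643040 ≈ -129.68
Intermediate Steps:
j(U, s) = -160 (j(U, s) = -8*20 = -160)
20469/j(32, 185) + 35828/(-20538) = 20469/(-160) + 35828/(-20538) = 20469*(-1/160) + 35828*(-1/20538) = -20469/160 - 17914/10269 = -213062401/1643040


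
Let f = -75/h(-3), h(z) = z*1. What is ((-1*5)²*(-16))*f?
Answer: -10000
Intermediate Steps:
h(z) = z
f = 25 (f = -75/(-3) = -75*(-⅓) = 25)
((-1*5)²*(-16))*f = ((-1*5)²*(-16))*25 = ((-5)²*(-16))*25 = (25*(-16))*25 = -400*25 = -10000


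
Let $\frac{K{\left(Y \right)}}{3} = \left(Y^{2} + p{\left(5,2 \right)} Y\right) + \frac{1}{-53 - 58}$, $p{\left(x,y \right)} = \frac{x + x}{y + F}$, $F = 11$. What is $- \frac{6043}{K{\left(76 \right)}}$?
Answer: $- \frac{2906683}{8419115} \approx -0.34525$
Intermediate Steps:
$p{\left(x,y \right)} = \frac{2 x}{11 + y}$ ($p{\left(x,y \right)} = \frac{x + x}{y + 11} = \frac{2 x}{11 + y}$)
$K{\left(Y \right)} = - \frac{1}{37} + 3 Y^{2} + \frac{30 Y}{13}$ ($K{\left(Y \right)} = 3 \left(\left(Y^{2} + 2 \cdot 5 \frac{1}{11 + 2} Y\right) + \frac{1}{-53 - 58}\right) = 3 \left(\left(Y^{2} + 2 \cdot 5 \cdot \frac{1}{13} Y\right) + \frac{1}{-111}\right) = 3 \left(\left(Y^{2} + 2 \cdot 5 \cdot \frac{1}{13} Y\right) - \frac{1}{111}\right) = 3 \left(\left(Y^{2} + \frac{10 Y}{13}\right) - \frac{1}{111}\right) = 3 \left(- \frac{1}{111} + Y^{2} + \frac{10 Y}{13}\right) = - \frac{1}{37} + 3 Y^{2} + \frac{30 Y}{13}$)
$- \frac{6043}{K{\left(76 \right)}} = - \frac{6043}{- \frac{1}{37} + 3 \cdot 76^{2} + \frac{30}{13} \cdot 76} = - \frac{6043}{- \frac{1}{37} + 3 \cdot 5776 + \frac{2280}{13}} = - \frac{6043}{- \frac{1}{37} + 17328 + \frac{2280}{13}} = - \frac{6043}{\frac{8419115}{481}} = \left(-6043\right) \frac{481}{8419115} = - \frac{2906683}{8419115}$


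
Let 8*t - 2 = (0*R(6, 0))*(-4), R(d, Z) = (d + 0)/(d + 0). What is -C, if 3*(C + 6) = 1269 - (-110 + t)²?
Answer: 172705/48 ≈ 3598.0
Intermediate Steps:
R(d, Z) = 1 (R(d, Z) = d/d = 1)
t = ¼ (t = ¼ + ((0*1)*(-4))/8 = ¼ + (0*(-4))/8 = ¼ + (⅛)*0 = ¼ + 0 = ¼ ≈ 0.25000)
C = -172705/48 (C = -6 + (1269 - (-110 + ¼)²)/3 = -6 + (1269 - (-439/4)²)/3 = -6 + (1269 - 1*192721/16)/3 = -6 + (1269 - 192721/16)/3 = -6 + (⅓)*(-172417/16) = -6 - 172417/48 = -172705/48 ≈ -3598.0)
-C = -1*(-172705/48) = 172705/48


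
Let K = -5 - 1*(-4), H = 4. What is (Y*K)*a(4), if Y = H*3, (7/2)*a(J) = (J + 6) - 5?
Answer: -120/7 ≈ -17.143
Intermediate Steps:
a(J) = 2/7 + 2*J/7 (a(J) = 2*((J + 6) - 5)/7 = 2*((6 + J) - 5)/7 = 2*(1 + J)/7 = 2/7 + 2*J/7)
Y = 12 (Y = 4*3 = 12)
K = -1 (K = -5 + 4 = -1)
(Y*K)*a(4) = (12*(-1))*(2/7 + (2/7)*4) = -12*(2/7 + 8/7) = -12*10/7 = -120/7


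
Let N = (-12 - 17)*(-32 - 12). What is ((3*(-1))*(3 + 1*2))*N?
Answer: -19140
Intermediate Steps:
N = 1276 (N = -29*(-44) = 1276)
((3*(-1))*(3 + 1*2))*N = ((3*(-1))*(3 + 1*2))*1276 = -3*(3 + 2)*1276 = -3*5*1276 = -15*1276 = -19140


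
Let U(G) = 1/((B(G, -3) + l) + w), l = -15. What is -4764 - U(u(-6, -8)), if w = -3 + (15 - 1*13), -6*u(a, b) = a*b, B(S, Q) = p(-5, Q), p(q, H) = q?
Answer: -100043/21 ≈ -4764.0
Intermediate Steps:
B(S, Q) = -5
u(a, b) = -a*b/6
w = -1 (w = -3 + (15 - 13) = -3 + 2 = -1)
U(G) = -1/21 (U(G) = 1/((-5 - 15) - 1) = 1/(-20 - 1) = 1/(-21) = -1/21)
-4764 - U(u(-6, -8)) = -4764 - 1*(-1/21) = -4764 + 1/21 = -100043/21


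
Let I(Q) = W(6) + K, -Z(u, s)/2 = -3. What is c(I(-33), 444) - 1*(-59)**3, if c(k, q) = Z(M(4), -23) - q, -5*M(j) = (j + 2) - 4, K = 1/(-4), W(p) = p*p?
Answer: 204941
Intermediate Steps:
W(p) = p**2
K = -1/4 ≈ -0.25000
M(j) = 2/5 - j/5 (M(j) = -((j + 2) - 4)/5 = -((2 + j) - 4)/5 = -(-2 + j)/5 = 2/5 - j/5)
Z(u, s) = 6 (Z(u, s) = -2*(-3) = 6)
I(Q) = 143/4 (I(Q) = 6**2 - 1/4 = 36 - 1/4 = 143/4)
c(k, q) = 6 - q
c(I(-33), 444) - 1*(-59)**3 = (6 - 1*444) - 1*(-59)**3 = (6 - 444) - 1*(-205379) = -438 + 205379 = 204941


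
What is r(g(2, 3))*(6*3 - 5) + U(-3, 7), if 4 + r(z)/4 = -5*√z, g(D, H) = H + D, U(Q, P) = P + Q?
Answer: -204 - 260*√5 ≈ -785.38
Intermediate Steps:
g(D, H) = D + H
r(z) = -16 - 20*√z (r(z) = -16 + 4*(-5*√z) = -16 - 20*√z)
r(g(2, 3))*(6*3 - 5) + U(-3, 7) = (-16 - 20*√(2 + 3))*(6*3 - 5) + (7 - 3) = (-16 - 20*√5)*(18 - 5) + 4 = (-16 - 20*√5)*13 + 4 = (-208 - 260*√5) + 4 = -204 - 260*√5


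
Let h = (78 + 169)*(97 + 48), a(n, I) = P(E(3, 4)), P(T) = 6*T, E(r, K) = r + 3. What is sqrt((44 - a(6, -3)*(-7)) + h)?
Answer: sqrt(36111) ≈ 190.03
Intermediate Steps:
E(r, K) = 3 + r
a(n, I) = 36 (a(n, I) = 6*(3 + 3) = 6*6 = 36)
h = 35815 (h = 247*145 = 35815)
sqrt((44 - a(6, -3)*(-7)) + h) = sqrt((44 - 36*(-7)) + 35815) = sqrt((44 - 1*(-252)) + 35815) = sqrt((44 + 252) + 35815) = sqrt(296 + 35815) = sqrt(36111)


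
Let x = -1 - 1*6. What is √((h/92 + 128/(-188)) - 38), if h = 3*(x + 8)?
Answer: I*√180651315/2162 ≈ 6.2168*I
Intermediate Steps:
x = -7 (x = -1 - 6 = -7)
h = 3 (h = 3*(-7 + 8) = 3*1 = 3)
√((h/92 + 128/(-188)) - 38) = √((3/92 + 128/(-188)) - 38) = √((3*(1/92) + 128*(-1/188)) - 38) = √((3/92 - 32/47) - 38) = √(-2803/4324 - 38) = √(-167115/4324) = I*√180651315/2162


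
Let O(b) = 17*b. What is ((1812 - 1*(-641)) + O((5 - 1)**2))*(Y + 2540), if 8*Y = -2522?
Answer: 24249775/4 ≈ 6.0624e+6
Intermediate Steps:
Y = -1261/4 (Y = (1/8)*(-2522) = -1261/4 ≈ -315.25)
((1812 - 1*(-641)) + O((5 - 1)**2))*(Y + 2540) = ((1812 - 1*(-641)) + 17*(5 - 1)**2)*(-1261/4 + 2540) = ((1812 + 641) + 17*4**2)*(8899/4) = (2453 + 17*16)*(8899/4) = (2453 + 272)*(8899/4) = 2725*(8899/4) = 24249775/4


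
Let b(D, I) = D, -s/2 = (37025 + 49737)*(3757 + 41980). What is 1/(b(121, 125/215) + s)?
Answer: -1/7936467067 ≈ -1.2600e-10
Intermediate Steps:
s = -7936467188 (s = -2*(37025 + 49737)*(3757 + 41980) = -173524*45737 = -2*3968233594 = -7936467188)
1/(b(121, 125/215) + s) = 1/(121 - 7936467188) = 1/(-7936467067) = -1/7936467067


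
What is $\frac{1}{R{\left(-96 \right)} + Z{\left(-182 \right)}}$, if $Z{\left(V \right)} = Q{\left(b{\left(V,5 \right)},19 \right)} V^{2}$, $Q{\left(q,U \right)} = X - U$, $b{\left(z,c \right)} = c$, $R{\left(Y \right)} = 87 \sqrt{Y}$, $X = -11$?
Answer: $- \frac{41405}{41145006876} - \frac{29 i \sqrt{6}}{82290013752} \approx -1.0063 \cdot 10^{-6} - 8.6323 \cdot 10^{-10} i$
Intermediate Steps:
$Q{\left(q,U \right)} = -11 - U$
$Z{\left(V \right)} = - 30 V^{2}$ ($Z{\left(V \right)} = \left(-11 - 19\right) V^{2} = - 30 V^{2}$)
$\frac{1}{R{\left(-96 \right)} + Z{\left(-182 \right)}} = \frac{1}{87 \sqrt{-96} - 30 \left(-182\right)^{2}} = \frac{1}{87 \cdot 4 i \sqrt{6} - 993720} = \frac{1}{348 i \sqrt{6} - 993720} = \frac{1}{-993720 + 348 i \sqrt{6}}$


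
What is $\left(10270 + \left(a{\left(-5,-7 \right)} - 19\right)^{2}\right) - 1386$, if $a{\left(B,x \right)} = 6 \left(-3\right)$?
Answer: $10253$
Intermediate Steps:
$a{\left(B,x \right)} = -18$
$\left(10270 + \left(a{\left(-5,-7 \right)} - 19\right)^{2}\right) - 1386 = \left(10270 + \left(-18 - 19\right)^{2}\right) - 1386 = \left(10270 + \left(-37\right)^{2}\right) - 1386 = \left(10270 + 1369\right) - 1386 = 11639 - 1386 = 10253$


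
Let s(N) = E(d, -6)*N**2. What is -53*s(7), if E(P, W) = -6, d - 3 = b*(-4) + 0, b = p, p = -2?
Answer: 15582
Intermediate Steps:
b = -2
d = 11 (d = 3 + (-2*(-4) + 0) = 3 + (8 + 0) = 3 + 8 = 11)
s(N) = -6*N**2
-53*s(7) = -(-318)*7**2 = -(-318)*49 = -53*(-294) = 15582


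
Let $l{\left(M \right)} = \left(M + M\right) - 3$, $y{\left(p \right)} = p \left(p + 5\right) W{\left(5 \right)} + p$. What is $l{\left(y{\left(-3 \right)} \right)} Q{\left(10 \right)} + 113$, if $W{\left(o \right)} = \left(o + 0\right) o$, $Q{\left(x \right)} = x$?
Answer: $-2977$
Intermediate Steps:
$W{\left(o \right)} = o^{2}$ ($W{\left(o \right)} = o o = o^{2}$)
$y{\left(p \right)} = p + 25 p \left(5 + p\right)$ ($y{\left(p \right)} = p \left(p + 5\right) 5^{2} + p = p \left(5 + p\right) 25 + p = 25 p \left(5 + p\right) + p = p + 25 p \left(5 + p\right)$)
$l{\left(M \right)} = -3 + 2 M$ ($l{\left(M \right)} = 2 M - 3 = -3 + 2 M$)
$l{\left(y{\left(-3 \right)} \right)} Q{\left(10 \right)} + 113 = \left(-3 + 2 \left(- 3 \left(126 + 25 \left(-3\right)\right)\right)\right) 10 + 113 = \left(-3 + 2 \left(- 3 \left(126 - 75\right)\right)\right) 10 + 113 = \left(-3 + 2 \left(\left(-3\right) 51\right)\right) 10 + 113 = \left(-3 + 2 \left(-153\right)\right) 10 + 113 = \left(-3 - 306\right) 10 + 113 = \left(-309\right) 10 + 113 = -3090 + 113 = -2977$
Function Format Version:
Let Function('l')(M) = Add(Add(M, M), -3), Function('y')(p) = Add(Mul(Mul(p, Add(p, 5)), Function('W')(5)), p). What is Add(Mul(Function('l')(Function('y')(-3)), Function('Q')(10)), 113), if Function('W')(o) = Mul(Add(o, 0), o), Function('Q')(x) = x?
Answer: -2977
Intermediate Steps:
Function('W')(o) = Pow(o, 2) (Function('W')(o) = Mul(o, o) = Pow(o, 2))
Function('y')(p) = Add(p, Mul(25, p, Add(5, p))) (Function('y')(p) = Add(Mul(Mul(p, Add(p, 5)), Pow(5, 2)), p) = Add(Mul(Mul(p, Add(5, p)), 25), p) = Add(Mul(25, p, Add(5, p)), p) = Add(p, Mul(25, p, Add(5, p))))
Function('l')(M) = Add(-3, Mul(2, M)) (Function('l')(M) = Add(Mul(2, M), -3) = Add(-3, Mul(2, M)))
Add(Mul(Function('l')(Function('y')(-3)), Function('Q')(10)), 113) = Add(Mul(Add(-3, Mul(2, Mul(-3, Add(126, Mul(25, -3))))), 10), 113) = Add(Mul(Add(-3, Mul(2, Mul(-3, Add(126, -75)))), 10), 113) = Add(Mul(Add(-3, Mul(2, Mul(-3, 51))), 10), 113) = Add(Mul(Add(-3, Mul(2, -153)), 10), 113) = Add(Mul(Add(-3, -306), 10), 113) = Add(Mul(-309, 10), 113) = Add(-3090, 113) = -2977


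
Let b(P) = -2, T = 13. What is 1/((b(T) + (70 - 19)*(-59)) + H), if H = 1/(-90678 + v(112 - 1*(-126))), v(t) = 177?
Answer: -90501/272498512 ≈ -0.00033212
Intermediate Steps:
H = -1/90501 (H = 1/(-90678 + 177) = 1/(-90501) = -1/90501 ≈ -1.1050e-5)
1/((b(T) + (70 - 19)*(-59)) + H) = 1/((-2 + (70 - 19)*(-59)) - 1/90501) = 1/((-2 + 51*(-59)) - 1/90501) = 1/((-2 - 3009) - 1/90501) = 1/(-3011 - 1/90501) = 1/(-272498512/90501) = -90501/272498512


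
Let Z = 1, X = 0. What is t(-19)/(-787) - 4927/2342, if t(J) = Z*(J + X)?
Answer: -3833051/1843154 ≈ -2.0796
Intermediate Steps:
t(J) = J (t(J) = 1*(J + 0) = 1*J = J)
t(-19)/(-787) - 4927/2342 = -19/(-787) - 4927/2342 = -19*(-1/787) - 4927*1/2342 = 19/787 - 4927/2342 = -3833051/1843154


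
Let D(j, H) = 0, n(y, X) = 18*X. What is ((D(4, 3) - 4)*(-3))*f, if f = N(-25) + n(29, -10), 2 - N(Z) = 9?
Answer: -2244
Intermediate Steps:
N(Z) = -7 (N(Z) = 2 - 1*9 = 2 - 9 = -7)
f = -187 (f = -7 + 18*(-10) = -7 - 180 = -187)
((D(4, 3) - 4)*(-3))*f = ((0 - 4)*(-3))*(-187) = -4*(-3)*(-187) = 12*(-187) = -2244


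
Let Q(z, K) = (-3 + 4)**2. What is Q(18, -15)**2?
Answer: 1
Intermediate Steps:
Q(z, K) = 1 (Q(z, K) = 1**2 = 1)
Q(18, -15)**2 = 1**2 = 1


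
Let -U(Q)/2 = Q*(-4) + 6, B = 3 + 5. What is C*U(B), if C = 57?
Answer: 2964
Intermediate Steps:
B = 8
U(Q) = -12 + 8*Q (U(Q) = -2*(Q*(-4) + 6) = -2*(-4*Q + 6) = -2*(6 - 4*Q) = -12 + 8*Q)
C*U(B) = 57*(-12 + 8*8) = 57*(-12 + 64) = 57*52 = 2964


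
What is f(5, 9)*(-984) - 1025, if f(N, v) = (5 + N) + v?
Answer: -19721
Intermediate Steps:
f(N, v) = 5 + N + v
f(5, 9)*(-984) - 1025 = (5 + 5 + 9)*(-984) - 1025 = 19*(-984) - 1025 = -18696 - 1025 = -19721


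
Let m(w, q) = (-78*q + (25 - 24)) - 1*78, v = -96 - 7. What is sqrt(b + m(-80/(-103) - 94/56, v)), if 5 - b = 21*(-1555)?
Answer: 3*sqrt(4513) ≈ 201.54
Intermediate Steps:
b = 32660 (b = 5 - 21*(-1555) = 5 - 1*(-32655) = 5 + 32655 = 32660)
v = -103
m(w, q) = -77 - 78*q (m(w, q) = (-78*q + 1) - 78 = (1 - 78*q) - 78 = -77 - 78*q)
sqrt(b + m(-80/(-103) - 94/56, v)) = sqrt(32660 + (-77 - 78*(-103))) = sqrt(32660 + (-77 + 8034)) = sqrt(32660 + 7957) = sqrt(40617) = 3*sqrt(4513)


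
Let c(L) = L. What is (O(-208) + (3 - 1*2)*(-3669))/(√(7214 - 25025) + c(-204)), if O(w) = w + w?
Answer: 277780/19809 + 4085*I*√1979/19809 ≈ 14.023 + 9.1739*I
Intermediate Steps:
O(w) = 2*w
(O(-208) + (3 - 1*2)*(-3669))/(√(7214 - 25025) + c(-204)) = (2*(-208) + (3 - 1*2)*(-3669))/(√(7214 - 25025) - 204) = (-416 + (3 - 2)*(-3669))/(√(-17811) - 204) = (-416 + 1*(-3669))/(3*I*√1979 - 204) = (-416 - 3669)/(-204 + 3*I*√1979) = -4085/(-204 + 3*I*√1979)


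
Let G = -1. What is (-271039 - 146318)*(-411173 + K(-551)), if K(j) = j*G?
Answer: 171375966054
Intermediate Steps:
K(j) = -j (K(j) = j*(-1) = -j)
(-271039 - 146318)*(-411173 + K(-551)) = (-271039 - 146318)*(-411173 - 1*(-551)) = -417357*(-411173 + 551) = -417357*(-410622) = 171375966054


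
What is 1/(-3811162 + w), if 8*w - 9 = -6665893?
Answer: -2/9288795 ≈ -2.1531e-7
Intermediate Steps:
w = -1666471/2 (w = 9/8 + (1/8)*(-6665893) = 9/8 - 6665893/8 = -1666471/2 ≈ -8.3324e+5)
1/(-3811162 + w) = 1/(-3811162 - 1666471/2) = 1/(-9288795/2) = -2/9288795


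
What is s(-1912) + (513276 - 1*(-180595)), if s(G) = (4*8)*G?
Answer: 632687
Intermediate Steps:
s(G) = 32*G
s(-1912) + (513276 - 1*(-180595)) = 32*(-1912) + (513276 - 1*(-180595)) = -61184 + (513276 + 180595) = -61184 + 693871 = 632687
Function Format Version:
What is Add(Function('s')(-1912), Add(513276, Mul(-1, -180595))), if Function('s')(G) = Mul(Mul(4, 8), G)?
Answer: 632687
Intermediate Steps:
Function('s')(G) = Mul(32, G)
Add(Function('s')(-1912), Add(513276, Mul(-1, -180595))) = Add(Mul(32, -1912), Add(513276, Mul(-1, -180595))) = Add(-61184, Add(513276, 180595)) = Add(-61184, 693871) = 632687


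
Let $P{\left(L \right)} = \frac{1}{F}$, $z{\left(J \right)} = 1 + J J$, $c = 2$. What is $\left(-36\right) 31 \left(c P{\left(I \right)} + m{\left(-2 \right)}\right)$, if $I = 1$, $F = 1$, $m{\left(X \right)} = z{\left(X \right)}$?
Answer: $-7812$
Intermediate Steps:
$z{\left(J \right)} = 1 + J^{2}$
$m{\left(X \right)} = 1 + X^{2}$
$P{\left(L \right)} = 1$ ($P{\left(L \right)} = 1^{-1} = 1$)
$\left(-36\right) 31 \left(c P{\left(I \right)} + m{\left(-2 \right)}\right) = \left(-36\right) 31 \left(2 \cdot 1 + \left(1 + \left(-2\right)^{2}\right)\right) = - 1116 \left(2 + \left(1 + 4\right)\right) = - 1116 \left(2 + 5\right) = \left(-1116\right) 7 = -7812$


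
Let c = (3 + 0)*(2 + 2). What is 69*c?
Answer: 828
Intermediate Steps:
c = 12 (c = 3*4 = 12)
69*c = 69*12 = 828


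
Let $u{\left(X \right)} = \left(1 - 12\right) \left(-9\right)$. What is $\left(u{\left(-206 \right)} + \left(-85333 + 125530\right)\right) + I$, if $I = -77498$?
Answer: $-37202$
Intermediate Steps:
$u{\left(X \right)} = 99$ ($u{\left(X \right)} = \left(-11\right) \left(-9\right) = 99$)
$\left(u{\left(-206 \right)} + \left(-85333 + 125530\right)\right) + I = \left(99 + \left(-85333 + 125530\right)\right) - 77498 = \left(99 + 40197\right) - 77498 = 40296 - 77498 = -37202$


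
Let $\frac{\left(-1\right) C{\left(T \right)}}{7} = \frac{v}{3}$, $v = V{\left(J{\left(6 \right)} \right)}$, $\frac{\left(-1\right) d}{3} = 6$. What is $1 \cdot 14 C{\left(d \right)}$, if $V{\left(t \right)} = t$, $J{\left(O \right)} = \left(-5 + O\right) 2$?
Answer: $- \frac{196}{3} \approx -65.333$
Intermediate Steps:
$d = -18$ ($d = \left(-3\right) 6 = -18$)
$J{\left(O \right)} = -10 + 2 O$
$v = 2$ ($v = -10 + 2 \cdot 6 = -10 + 12 = 2$)
$C{\left(T \right)} = - \frac{14}{3}$ ($C{\left(T \right)} = - 7 \cdot \frac{2}{3} = - 7 \cdot 2 \cdot \frac{1}{3} = \left(-7\right) \frac{2}{3} = - \frac{14}{3}$)
$1 \cdot 14 C{\left(d \right)} = 1 \cdot 14 \left(- \frac{14}{3}\right) = 14 \left(- \frac{14}{3}\right) = - \frac{196}{3}$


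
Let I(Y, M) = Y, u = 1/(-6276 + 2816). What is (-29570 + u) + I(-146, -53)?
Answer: -102817361/3460 ≈ -29716.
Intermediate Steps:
u = -1/3460 (u = 1/(-3460) = -1/3460 ≈ -0.00028902)
(-29570 + u) + I(-146, -53) = (-29570 - 1/3460) - 146 = -102312201/3460 - 146 = -102817361/3460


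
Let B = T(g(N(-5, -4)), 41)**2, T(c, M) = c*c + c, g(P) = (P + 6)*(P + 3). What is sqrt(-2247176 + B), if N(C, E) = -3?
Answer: 2*I*sqrt(561794) ≈ 1499.1*I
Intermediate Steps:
g(P) = (3 + P)*(6 + P) (g(P) = (6 + P)*(3 + P) = (3 + P)*(6 + P))
T(c, M) = c + c**2 (T(c, M) = c**2 + c = c + c**2)
B = 0 (B = ((18 + (-3)**2 + 9*(-3))*(1 + (18 + (-3)**2 + 9*(-3))))**2 = ((18 + 9 - 27)*(1 + (18 + 9 - 27)))**2 = (0*(1 + 0))**2 = (0*1)**2 = 0**2 = 0)
sqrt(-2247176 + B) = sqrt(-2247176 + 0) = sqrt(-2247176) = 2*I*sqrt(561794)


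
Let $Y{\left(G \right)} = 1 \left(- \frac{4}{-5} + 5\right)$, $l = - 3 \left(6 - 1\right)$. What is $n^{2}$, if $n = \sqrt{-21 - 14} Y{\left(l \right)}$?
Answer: $- \frac{5887}{5} \approx -1177.4$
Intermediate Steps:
$l = -15$ ($l = - 3 \left(6 - 1\right) = \left(-3\right) 5 = -15$)
$Y{\left(G \right)} = \frac{29}{5}$ ($Y{\left(G \right)} = 1 \left(\left(-4\right) \left(- \frac{1}{5}\right) + 5\right) = 1 \left(\frac{4}{5} + 5\right) = 1 \cdot \frac{29}{5} = \frac{29}{5}$)
$n = \frac{29 i \sqrt{35}}{5}$ ($n = \sqrt{-21 - 14} \cdot \frac{29}{5} = \sqrt{-35} \cdot \frac{29}{5} = i \sqrt{35} \cdot \frac{29}{5} = \frac{29 i \sqrt{35}}{5} \approx 34.313 i$)
$n^{2} = \left(\frac{29 i \sqrt{35}}{5}\right)^{2} = - \frac{5887}{5}$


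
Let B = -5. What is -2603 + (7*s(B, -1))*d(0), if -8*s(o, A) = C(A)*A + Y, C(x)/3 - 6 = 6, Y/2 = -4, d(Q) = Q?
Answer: -2603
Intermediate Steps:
Y = -8 (Y = 2*(-4) = -8)
C(x) = 36 (C(x) = 18 + 3*6 = 18 + 18 = 36)
s(o, A) = 1 - 9*A/2 (s(o, A) = -(36*A - 8)/8 = -(-8 + 36*A)/8 = 1 - 9*A/2)
-2603 + (7*s(B, -1))*d(0) = -2603 + (7*(1 - 9/2*(-1)))*0 = -2603 + (7*(1 + 9/2))*0 = -2603 + (7*(11/2))*0 = -2603 + (77/2)*0 = -2603 + 0 = -2603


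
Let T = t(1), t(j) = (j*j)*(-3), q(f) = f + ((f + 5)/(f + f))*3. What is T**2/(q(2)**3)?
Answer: 576/24389 ≈ 0.023617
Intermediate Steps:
q(f) = f + 3*(5 + f)/(2*f) (q(f) = f + ((5 + f)/((2*f)))*3 = f + ((5 + f)*(1/(2*f)))*3 = f + ((5 + f)/(2*f))*3 = f + 3*(5 + f)/(2*f))
t(j) = -3*j**2 (t(j) = j**2*(-3) = -3*j**2)
T = -3 (T = -3*1**2 = -3*1 = -3)
T**2/(q(2)**3) = (-3)**2/((3/2 + 2 + (15/2)/2)**3) = 9/((3/2 + 2 + (15/2)*(1/2))**3) = 9/((3/2 + 2 + 15/4)**3) = 9/((29/4)**3) = 9/(24389/64) = 9*(64/24389) = 576/24389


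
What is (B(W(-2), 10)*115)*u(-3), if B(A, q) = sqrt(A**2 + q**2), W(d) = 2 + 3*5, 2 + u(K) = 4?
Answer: 230*sqrt(389) ≈ 4536.3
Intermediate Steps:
u(K) = 2 (u(K) = -2 + 4 = 2)
W(d) = 17 (W(d) = 2 + 15 = 17)
(B(W(-2), 10)*115)*u(-3) = (sqrt(17**2 + 10**2)*115)*2 = (sqrt(289 + 100)*115)*2 = (sqrt(389)*115)*2 = (115*sqrt(389))*2 = 230*sqrt(389)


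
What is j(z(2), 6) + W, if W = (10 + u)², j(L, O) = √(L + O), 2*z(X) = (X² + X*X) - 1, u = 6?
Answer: 256 + √38/2 ≈ 259.08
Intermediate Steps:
z(X) = -½ + X² (z(X) = ((X² + X*X) - 1)/2 = ((X² + X²) - 1)/2 = (2*X² - 1)/2 = (-1 + 2*X²)/2 = -½ + X²)
W = 256 (W = (10 + 6)² = 16² = 256)
j(z(2), 6) + W = √((-½ + 2²) + 6) + 256 = √((-½ + 4) + 6) + 256 = √(7/2 + 6) + 256 = √(19/2) + 256 = √38/2 + 256 = 256 + √38/2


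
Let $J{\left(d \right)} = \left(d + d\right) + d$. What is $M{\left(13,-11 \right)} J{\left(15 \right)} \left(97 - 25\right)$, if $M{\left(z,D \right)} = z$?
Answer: $42120$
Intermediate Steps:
$J{\left(d \right)} = 3 d$ ($J{\left(d \right)} = 2 d + d = 3 d$)
$M{\left(13,-11 \right)} J{\left(15 \right)} \left(97 - 25\right) = 13 \cdot 3 \cdot 15 \left(97 - 25\right) = 13 \cdot 45 \left(97 - 25\right) = 585 \cdot 72 = 42120$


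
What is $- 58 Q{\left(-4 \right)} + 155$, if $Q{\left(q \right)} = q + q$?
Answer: $619$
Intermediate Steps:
$Q{\left(q \right)} = 2 q$
$- 58 Q{\left(-4 \right)} + 155 = - 58 \cdot 2 \left(-4\right) + 155 = \left(-58\right) \left(-8\right) + 155 = 464 + 155 = 619$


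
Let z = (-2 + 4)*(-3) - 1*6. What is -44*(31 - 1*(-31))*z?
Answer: 32736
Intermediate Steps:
z = -12 (z = 2*(-3) - 6 = -6 - 6 = -12)
-44*(31 - 1*(-31))*z = -44*(31 - 1*(-31))*(-12) = -44*(31 + 31)*(-12) = -2728*(-12) = -44*(-744) = 32736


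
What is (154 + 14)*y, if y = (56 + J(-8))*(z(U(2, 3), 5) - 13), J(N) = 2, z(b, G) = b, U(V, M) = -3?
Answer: -155904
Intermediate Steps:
y = -928 (y = (56 + 2)*(-3 - 13) = 58*(-16) = -928)
(154 + 14)*y = (154 + 14)*(-928) = 168*(-928) = -155904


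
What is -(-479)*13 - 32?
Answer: 6195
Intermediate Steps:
-(-479)*13 - 32 = -479*(-13) - 32 = 6227 - 32 = 6195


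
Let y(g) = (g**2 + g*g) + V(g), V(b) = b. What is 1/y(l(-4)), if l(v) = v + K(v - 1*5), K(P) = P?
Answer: 1/325 ≈ 0.0030769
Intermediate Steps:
l(v) = -5 + 2*v (l(v) = v + (v - 1*5) = v + (v - 5) = v + (-5 + v) = -5 + 2*v)
y(g) = g + 2*g**2 (y(g) = (g**2 + g*g) + g = (g**2 + g**2) + g = 2*g**2 + g = g + 2*g**2)
1/y(l(-4)) = 1/((-5 + 2*(-4))*(1 + 2*(-5 + 2*(-4)))) = 1/((-5 - 8)*(1 + 2*(-5 - 8))) = 1/(-13*(1 + 2*(-13))) = 1/(-13*(1 - 26)) = 1/(-13*(-25)) = 1/325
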